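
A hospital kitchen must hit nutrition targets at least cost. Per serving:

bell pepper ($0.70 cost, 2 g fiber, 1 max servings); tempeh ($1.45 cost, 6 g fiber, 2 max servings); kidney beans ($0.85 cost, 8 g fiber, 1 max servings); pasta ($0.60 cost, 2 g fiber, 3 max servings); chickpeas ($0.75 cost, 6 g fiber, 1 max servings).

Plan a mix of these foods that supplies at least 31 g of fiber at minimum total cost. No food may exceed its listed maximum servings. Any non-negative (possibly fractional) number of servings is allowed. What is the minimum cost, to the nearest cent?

$6.00

Cost per g of fiber: kidney beans $0.1062, chickpeas $0.1250, tempeh $0.2417, pasta $0.3000, bell pepper $0.3500.
Take 1 serving of kidney beans: +8.0 g fiber for $0.85 (total $0.85, still need 23.0 g).
Take 1 serving of chickpeas: +6.0 g fiber for $0.75 (total $1.60, still need 17.0 g).
Take 2 servings of tempeh: +12.0 g fiber for $2.90 (total $4.50, still need 5.0 g).
Take 2.5 servings of pasta: +5.0 g fiber for $1.50 (total $6.00, still need 0.0 g).
Greedy by cheapest-per-g is optimal for a single linear constraint, so the minimum cost is $6.00.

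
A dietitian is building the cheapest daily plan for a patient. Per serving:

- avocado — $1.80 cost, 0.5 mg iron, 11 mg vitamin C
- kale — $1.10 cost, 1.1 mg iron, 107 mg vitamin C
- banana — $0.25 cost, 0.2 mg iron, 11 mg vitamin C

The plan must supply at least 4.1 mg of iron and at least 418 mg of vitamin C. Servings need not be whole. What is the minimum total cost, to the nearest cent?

$4.30

The cheapest plan sits at a corner of the feasible region — with two constraints it uses at most two foods.
avocado only: max(4.1/0.5, 418/11) = 38 servings → $68.40.
kale only: max(4.1/1.1, 418/107) = 3.907 servings → $4.30.
banana only: max(4.1/0.2, 418/11) = 38 servings → $9.50.
avocado + kale with both targets exact would need a negative amount; discard.
avocado + banana: intersection lies outside the first quadrant.
kale + banana with both targets exact would need a negative amount; discard.
So the least-cost plan costs $4.30.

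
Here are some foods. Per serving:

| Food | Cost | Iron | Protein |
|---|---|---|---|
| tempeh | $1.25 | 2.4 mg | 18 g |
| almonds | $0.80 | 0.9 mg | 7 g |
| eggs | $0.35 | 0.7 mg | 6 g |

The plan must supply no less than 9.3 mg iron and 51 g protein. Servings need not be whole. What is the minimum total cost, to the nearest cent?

$4.65

At the optimum either one food covers both requirements or two foods hit both targets exactly; no other combination can be cheaper.
tempeh only: max(9.3/2.4, 51/18) = 3.875 servings → $4.84.
almonds only: max(9.3/0.9, 51/7) = 10.33 servings → $8.27.
eggs only: max(9.3/0.7, 51/6) = 13.29 servings → $4.65.
tempeh + almonds: the both-tight solution has a negative serving — not a feasible corner.
tempeh + eggs: the both-tight solution has a negative serving — not a feasible corner.
almonds + eggs with both targets exact would need a negative amount; discard.
So the least-cost plan costs $4.65.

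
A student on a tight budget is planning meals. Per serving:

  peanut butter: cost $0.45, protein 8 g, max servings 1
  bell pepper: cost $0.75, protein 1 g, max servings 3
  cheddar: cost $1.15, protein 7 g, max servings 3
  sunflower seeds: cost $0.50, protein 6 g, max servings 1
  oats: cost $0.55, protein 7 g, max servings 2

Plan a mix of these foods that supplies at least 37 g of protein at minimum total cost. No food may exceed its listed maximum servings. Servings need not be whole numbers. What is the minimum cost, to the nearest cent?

Cost per g of protein: peanut butter $0.0563, oats $0.0786, sunflower seeds $0.0833, cheddar $0.1643, bell pepper $0.7500.
Take 1 serving of peanut butter: +8.0 g protein for $0.45 (total $0.45, still need 29.0 g).
Take 2 servings of oats: +14.0 g protein for $1.10 (total $1.55, still need 15.0 g).
Take 1 serving of sunflower seeds: +6.0 g protein for $0.50 (total $2.05, still need 9.0 g).
Take 1.286 servings of cheddar: +9.0 g protein for $1.48 (total $3.53, still need 0.0 g).
Greedy by cheapest-per-g is optimal for a single linear constraint, so the minimum cost is $3.53.

$3.53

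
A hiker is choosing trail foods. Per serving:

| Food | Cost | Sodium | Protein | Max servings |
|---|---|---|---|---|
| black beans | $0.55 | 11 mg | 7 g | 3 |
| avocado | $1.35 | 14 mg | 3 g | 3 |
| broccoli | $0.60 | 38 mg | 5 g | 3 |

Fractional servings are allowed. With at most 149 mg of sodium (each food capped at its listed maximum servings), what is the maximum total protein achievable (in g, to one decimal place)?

39.7 g

Protein per mg sodium: black beans 0.6364, avocado 0.2143, broccoli 0.1316.
Take 3 servings of black beans: uses 33 mg sodium, +21.0 g protein (running total 21.0 g).
Take 3 servings of avocado: uses 42 mg sodium, +9.0 g protein (running total 30.0 g).
Take 1.947 servings of broccoli: uses 74 mg sodium, +9.7 g protein (running total 39.7 g).
Filling greedily by protein-per-mg sodium is optimal for one linear limit, giving 39.7 g.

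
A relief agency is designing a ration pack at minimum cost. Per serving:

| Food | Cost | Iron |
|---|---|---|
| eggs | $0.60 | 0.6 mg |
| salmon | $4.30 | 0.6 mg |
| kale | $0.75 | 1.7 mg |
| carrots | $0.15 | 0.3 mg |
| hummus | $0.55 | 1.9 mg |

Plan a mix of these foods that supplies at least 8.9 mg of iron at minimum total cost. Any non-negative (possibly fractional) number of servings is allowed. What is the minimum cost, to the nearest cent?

Cost per mg of iron: hummus $0.2895, kale $0.4412, carrots $0.5000, eggs $1.0000, salmon $7.1667.
With no serving limits, use only hummus: 8.9 mg / 1.9 mg = 4.684 servings × $0.55 = $2.58.

$2.58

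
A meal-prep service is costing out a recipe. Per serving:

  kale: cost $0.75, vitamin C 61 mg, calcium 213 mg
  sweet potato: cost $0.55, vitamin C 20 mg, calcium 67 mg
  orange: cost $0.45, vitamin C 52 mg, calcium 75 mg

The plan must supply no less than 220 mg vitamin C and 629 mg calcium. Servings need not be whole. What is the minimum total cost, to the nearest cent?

An LP optimum is at a vertex; with two nutrient constraints at most two foods are used. Check each candidate.
kale only: max(220/61, 629/213) = 3.607 servings → $2.70.
sweet potato only: max(220/20, 629/67) = 11 servings → $6.05.
orange only: max(220/52, 629/75) = 8.387 servings → $3.77.
kale + sweet potato with both targets exact would need a negative amount; discard.
kale + orange with both tight: 2.493 servings and 1.306 servings → $2.46.
sweet potato + orange with both tight: 8.169 servings and 1.089 servings → $4.98.
So the least-cost plan costs $2.46.

$2.46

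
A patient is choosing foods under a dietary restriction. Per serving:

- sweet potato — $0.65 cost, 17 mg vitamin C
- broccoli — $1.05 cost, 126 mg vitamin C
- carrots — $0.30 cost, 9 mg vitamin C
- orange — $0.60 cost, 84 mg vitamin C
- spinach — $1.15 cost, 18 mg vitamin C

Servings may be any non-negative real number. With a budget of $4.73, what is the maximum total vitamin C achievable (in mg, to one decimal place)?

662.2 mg

Vitamin C per dollar: orange 140, broccoli 120, carrots 30, sweet potato 26.15, spinach 15.65.
With no serving limits, spend the whole cost allowance on orange: $4.73 / $0.60 × 84 mg = 662.2 mg.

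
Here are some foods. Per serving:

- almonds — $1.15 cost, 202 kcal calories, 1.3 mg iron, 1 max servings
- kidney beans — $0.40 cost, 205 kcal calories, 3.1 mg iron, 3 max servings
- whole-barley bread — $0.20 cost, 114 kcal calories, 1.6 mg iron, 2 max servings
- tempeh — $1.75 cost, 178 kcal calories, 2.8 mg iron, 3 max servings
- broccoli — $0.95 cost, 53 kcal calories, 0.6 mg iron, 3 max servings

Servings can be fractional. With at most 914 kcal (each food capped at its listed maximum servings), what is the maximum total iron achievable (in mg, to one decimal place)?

Iron per kcal: tempeh 0.01573, kidney beans 0.01512, whole-barley bread 0.01404, broccoli 0.01132, almonds 0.006436.
Take 3 servings of tempeh: uses 534 kcal, +8.4 mg iron (running total 8.4 mg).
Take 1.854 servings of kidney beans: uses 380 kcal, +5.7 mg iron (running total 14.1 mg).
Filling greedily by iron-per-kcal is optimal for one linear limit, giving 14.1 mg.

14.1 mg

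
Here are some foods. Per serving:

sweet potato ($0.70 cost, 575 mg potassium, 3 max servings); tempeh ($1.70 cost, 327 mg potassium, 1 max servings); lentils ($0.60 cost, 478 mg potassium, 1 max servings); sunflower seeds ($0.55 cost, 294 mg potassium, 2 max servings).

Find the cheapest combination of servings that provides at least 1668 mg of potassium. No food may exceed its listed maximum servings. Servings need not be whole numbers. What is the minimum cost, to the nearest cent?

Cost per mg of potassium: sweet potato $0.0012, lentils $0.0013, sunflower seeds $0.0019, tempeh $0.0052.
Take 2.901 servings of sweet potato: +1668.0 mg potassium for $2.03 (total $2.03, still need 0.0 mg).
Filling from the cheapest source first is optimal under one linear minimum: $2.03.

$2.03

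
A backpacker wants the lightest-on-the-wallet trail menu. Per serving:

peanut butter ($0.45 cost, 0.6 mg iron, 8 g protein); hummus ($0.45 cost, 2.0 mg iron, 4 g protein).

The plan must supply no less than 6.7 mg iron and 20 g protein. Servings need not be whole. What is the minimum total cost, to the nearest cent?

$1.81

For a min-cost LP with two ≥-constraints, a basic feasible solution has at most two positive variables.
peanut butter only: max(6.7/0.6, 20/8) = 11.17 servings → $5.03.
hummus only: max(6.7/2.0, 20/4) = 5 servings → $2.25.
peanut butter + hummus with both tight: 0.9706 servings and 3.059 servings → $1.81.
Cheapest feasible corner: $1.81.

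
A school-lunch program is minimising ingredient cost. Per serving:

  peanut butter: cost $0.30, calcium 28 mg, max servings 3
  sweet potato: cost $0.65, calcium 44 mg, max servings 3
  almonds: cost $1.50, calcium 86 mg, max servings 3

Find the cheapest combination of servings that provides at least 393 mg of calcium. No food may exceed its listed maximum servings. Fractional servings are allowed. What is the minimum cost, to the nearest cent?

$5.94

Cost per mg of calcium: peanut butter $0.0107, sweet potato $0.0148, almonds $0.0174.
Take 3 servings of peanut butter: +84.0 mg calcium for $0.90 (total $0.90, still need 309.0 mg).
Take 3 servings of sweet potato: +132.0 mg calcium for $1.95 (total $2.85, still need 177.0 mg).
Take 2.058 servings of almonds: +177.0 mg calcium for $3.09 (total $5.94, still need 0.0 mg).
Filling from the cheapest source first is optimal under one linear minimum: $5.94.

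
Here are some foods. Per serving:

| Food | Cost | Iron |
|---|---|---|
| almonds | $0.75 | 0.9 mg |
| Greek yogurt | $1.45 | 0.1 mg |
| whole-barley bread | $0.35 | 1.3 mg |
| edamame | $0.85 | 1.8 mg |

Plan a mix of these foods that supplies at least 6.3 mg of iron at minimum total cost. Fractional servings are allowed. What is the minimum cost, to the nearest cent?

$1.70

Cost per mg of iron: whole-barley bread $0.2692, edamame $0.4722, almonds $0.8333, Greek yogurt $14.5000.
With no serving limits, use only whole-barley bread: 6.3 mg / 1.3 mg = 4.846 servings × $0.35 = $1.70.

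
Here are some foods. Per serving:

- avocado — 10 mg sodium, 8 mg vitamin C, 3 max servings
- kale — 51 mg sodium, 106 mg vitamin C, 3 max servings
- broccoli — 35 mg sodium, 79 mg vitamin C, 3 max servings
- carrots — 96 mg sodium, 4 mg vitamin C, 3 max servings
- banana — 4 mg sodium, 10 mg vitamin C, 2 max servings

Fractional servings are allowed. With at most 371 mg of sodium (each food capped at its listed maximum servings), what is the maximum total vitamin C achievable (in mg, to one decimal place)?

Vitamin C per mg sodium: banana 2.5, broccoli 2.257, kale 2.078, avocado 0.8, carrots 0.04167.
Take 2 servings of banana: uses 8 mg sodium, +20.0 mg vitamin C (running total 20.0 mg).
Take 3 servings of broccoli: uses 105 mg sodium, +237.0 mg vitamin C (running total 257.0 mg).
Take 3 servings of kale: uses 153 mg sodium, +318.0 mg vitamin C (running total 575.0 mg).
Take 3 servings of avocado: uses 30 mg sodium, +24.0 mg vitamin C (running total 599.0 mg).
Take 0.7812 servings of carrots: uses 75 mg sodium, +3.1 mg vitamin C (running total 602.1 mg).
Greedy by best ratio exhausts the sodium allowance optimally: 602.1 mg.

602.1 mg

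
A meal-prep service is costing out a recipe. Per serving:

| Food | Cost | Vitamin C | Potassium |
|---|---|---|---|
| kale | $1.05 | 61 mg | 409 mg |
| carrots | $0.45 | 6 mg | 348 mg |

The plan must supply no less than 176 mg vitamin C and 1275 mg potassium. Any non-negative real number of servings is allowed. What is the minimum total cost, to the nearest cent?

This is a tiny linear program; its minimum lies at a vertex of the feasible set. List the vertices and price them.
kale only: max(176/61, 1275/409) = 3.117 servings → $3.27.
carrots only: max(176/6, 1275/348) = 29.33 servings → $13.20.
kale + carrots with both tight: 2.855 servings and 0.3085 servings → $3.14.
So the least-cost plan costs $3.14.

$3.14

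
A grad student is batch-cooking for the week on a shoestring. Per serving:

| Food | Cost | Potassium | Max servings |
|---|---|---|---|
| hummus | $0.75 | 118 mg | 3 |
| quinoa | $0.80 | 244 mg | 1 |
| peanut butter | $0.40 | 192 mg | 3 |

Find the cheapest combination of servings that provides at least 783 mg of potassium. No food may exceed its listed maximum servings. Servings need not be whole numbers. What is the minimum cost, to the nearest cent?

Cost per mg of potassium: peanut butter $0.0021, quinoa $0.0033, hummus $0.0064.
Take 3 servings of peanut butter: +576.0 mg potassium for $1.20 (total $1.20, still need 207.0 mg).
Take 0.8484 servings of quinoa: +207.0 mg potassium for $0.68 (total $1.88, still need 0.0 mg).
Filling from the cheapest source first is optimal under one linear minimum: $1.88.

$1.88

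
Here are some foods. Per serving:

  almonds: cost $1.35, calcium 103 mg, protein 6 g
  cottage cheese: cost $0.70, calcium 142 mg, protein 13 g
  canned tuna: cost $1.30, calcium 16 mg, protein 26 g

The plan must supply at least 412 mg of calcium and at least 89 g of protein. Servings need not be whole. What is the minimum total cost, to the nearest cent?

Two binding constraints pin down two serving amounts, so the optimal mix uses at most two foods. The candidates are each food alone (scaled to the tighter of calcium/protein) and each pair with both constraints tight.
almonds only: max(412/103, 89/6) = 14.83 servings → $20.02.
cottage cheese only: max(412/142, 89/13) = 6.846 servings → $4.79.
canned tuna only: max(412/16, 89/26) = 25.75 servings → $33.48.
almonds + cottage cheese: the both-tight solution has a negative serving — not a feasible corner.
almonds + canned tuna with both tight: 3.597 servings and 2.593 servings → $8.23.
cottage cheese + canned tuna with both tight: 2.666 servings and 2.09 servings → $4.58.
Cheapest feasible corner: $4.58.

$4.58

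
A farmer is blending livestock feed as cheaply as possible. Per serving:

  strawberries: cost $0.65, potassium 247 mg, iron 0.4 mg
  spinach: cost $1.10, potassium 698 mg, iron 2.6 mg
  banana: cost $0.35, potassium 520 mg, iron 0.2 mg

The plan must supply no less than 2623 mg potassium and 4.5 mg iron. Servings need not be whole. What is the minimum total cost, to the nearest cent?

An LP optimum is at a vertex; with two nutrient constraints at most two foods are used. Check each candidate.
strawberries only: max(2623/247, 4.5/0.4) = 11.25 servings → $7.31.
spinach only: max(2623/698, 4.5/2.6) = 3.758 servings → $4.13.
banana only: max(2623/520, 4.5/0.2) = 22.5 servings → $7.88.
strawberries + spinach with both tight: 10.13 servings and 0.1716 servings → $6.78.
strawberries + banana: intersection lies outside the first quadrant.
spinach + banana with both tight: 1.497 servings and 3.034 servings → $2.71.
So the least-cost plan costs $2.71.

$2.71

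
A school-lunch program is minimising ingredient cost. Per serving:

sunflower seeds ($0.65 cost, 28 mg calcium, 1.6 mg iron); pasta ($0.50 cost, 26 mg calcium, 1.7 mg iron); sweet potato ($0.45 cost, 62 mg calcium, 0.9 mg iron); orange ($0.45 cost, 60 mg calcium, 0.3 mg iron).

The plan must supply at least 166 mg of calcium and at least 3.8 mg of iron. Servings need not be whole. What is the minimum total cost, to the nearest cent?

At the optimum either one food covers both requirements or two foods hit both targets exactly; no other combination can be cheaper.
sunflower seeds only: max(166/28, 3.8/1.6) = 5.929 servings → $3.85.
pasta only: max(166/26, 3.8/1.7) = 6.385 servings → $3.19.
sweet potato only: max(166/62, 3.8/0.9) = 4.222 servings → $1.90.
orange only: max(166/60, 3.8/0.3) = 12.67 servings → $5.70.
sunflower seeds + pasta: intersection lies outside the first quadrant.
sunflower seeds + sweet potato with both tight: 1.165 servings and 2.151 servings → $1.73.
sunflower seeds + orange with both tight: 2.034 servings and 1.817 servings → $2.14.
pasta + sweet potato with both tight: 1.051 servings and 2.237 servings → $1.53.
pasta + orange with both tight: 1.892 servings and 1.947 servings → $1.82.
sweet potato + orange: intersection lies outside the first quadrant.
Cheapest feasible corner: $1.53.

$1.53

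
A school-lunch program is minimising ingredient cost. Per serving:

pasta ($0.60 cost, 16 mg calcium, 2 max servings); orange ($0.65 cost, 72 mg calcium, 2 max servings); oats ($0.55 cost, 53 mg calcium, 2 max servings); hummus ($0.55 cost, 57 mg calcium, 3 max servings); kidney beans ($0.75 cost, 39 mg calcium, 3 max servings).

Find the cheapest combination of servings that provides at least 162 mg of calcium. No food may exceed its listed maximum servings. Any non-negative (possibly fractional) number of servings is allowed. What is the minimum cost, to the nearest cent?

Cost per mg of calcium: orange $0.0090, hummus $0.0096, oats $0.0104, kidney beans $0.0192, pasta $0.0375.
Take 2 servings of orange: +144.0 mg calcium for $1.30 (total $1.30, still need 18.0 mg).
Take 0.3158 servings of hummus: +18.0 mg calcium for $0.17 (total $1.47, still need 0.0 mg).
Filling from the cheapest source first is optimal under one linear minimum: $1.47.

$1.47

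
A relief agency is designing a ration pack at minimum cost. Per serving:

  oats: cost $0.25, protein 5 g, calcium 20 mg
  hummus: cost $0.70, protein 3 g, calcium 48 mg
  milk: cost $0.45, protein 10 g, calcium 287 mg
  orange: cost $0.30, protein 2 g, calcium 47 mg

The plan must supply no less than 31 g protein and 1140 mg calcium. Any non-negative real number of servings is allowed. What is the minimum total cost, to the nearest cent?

$1.79

Two binding constraints pin down two serving amounts, so the optimal mix uses at most two foods. The candidates are each food alone (scaled to the tighter of protein/calcium) and each pair with both constraints tight.
oats only: max(31/5, 1140/20) = 57 servings → $14.25.
hummus only: max(31/3, 1140/48) = 23.75 servings → $16.62.
milk only: max(31/10, 1140/287) = 3.972 servings → $1.79.
orange only: max(31/2, 1140/47) = 24.26 servings → $7.28.
oats + hummus with both targets exact would need a negative amount; discard.
oats + milk: intersection lies outside the first quadrant.
oats + orange with both targets exact would need a negative amount; discard.
hummus + milk: the both-tight solution has a negative serving — not a feasible corner.
hummus + orange: the both-tight solution has a negative serving — not a feasible corner.
milk + orange: the both-tight solution has a negative serving — not a feasible corner.
The minimum over all feasible corners is $1.79.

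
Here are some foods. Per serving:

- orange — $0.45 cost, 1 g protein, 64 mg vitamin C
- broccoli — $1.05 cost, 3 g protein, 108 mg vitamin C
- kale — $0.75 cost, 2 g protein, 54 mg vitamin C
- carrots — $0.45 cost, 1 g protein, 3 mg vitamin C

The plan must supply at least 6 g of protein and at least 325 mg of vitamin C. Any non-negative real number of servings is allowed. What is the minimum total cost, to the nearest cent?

$2.49

orange only: max(6/1, 325/64) = 6 servings → $2.70.
broccoli only: max(6/3, 325/108) = 3.009 servings → $3.16.
kale only: max(6/2, 325/54) = 6.019 servings → $4.51.
carrots only: max(6/1, 325/3) = 108.3 servings → $48.75.
orange + broccoli with both tight: 3.893 servings and 0.7024 servings → $2.49.
orange + kale with both tight: 4.405 servings and 0.7973 servings → $2.58.
orange + carrots with both tight: 5.033 servings and 0.9672 servings → $2.70.
broccoli + kale with both targets exact would need a negative amount; discard.
broccoli + carrots: the both-tight solution has a negative serving — not a feasible corner.
kale + carrots: intersection lies outside the first quadrant.
Cheapest feasible corner: $2.49.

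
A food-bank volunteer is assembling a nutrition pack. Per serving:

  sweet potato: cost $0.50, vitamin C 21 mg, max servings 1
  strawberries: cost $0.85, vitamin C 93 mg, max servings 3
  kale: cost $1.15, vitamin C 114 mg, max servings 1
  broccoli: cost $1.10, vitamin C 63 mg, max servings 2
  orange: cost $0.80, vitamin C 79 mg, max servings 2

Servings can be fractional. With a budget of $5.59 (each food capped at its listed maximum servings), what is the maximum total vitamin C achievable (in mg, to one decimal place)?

567.6 mg

Vitamin C per dollar: strawberries 109.4, kale 99.13, orange 98.75, broccoli 57.27, sweet potato 42.
Take 3 servings of strawberries: spends $2.55, +279.0 mg vitamin C (running total 279.0 mg).
Take 1 serving of kale: spends $1.15, +114.0 mg vitamin C (running total 393.0 mg).
Take 2 servings of orange: spends $1.60, +158.0 mg vitamin C (running total 551.0 mg).
Take 0.2636 servings of broccoli: spends $0.29, +16.6 mg vitamin C (running total 567.6 mg).
Filling greedily by vitamin C-per-dollar is optimal for one linear limit, giving 567.6 mg.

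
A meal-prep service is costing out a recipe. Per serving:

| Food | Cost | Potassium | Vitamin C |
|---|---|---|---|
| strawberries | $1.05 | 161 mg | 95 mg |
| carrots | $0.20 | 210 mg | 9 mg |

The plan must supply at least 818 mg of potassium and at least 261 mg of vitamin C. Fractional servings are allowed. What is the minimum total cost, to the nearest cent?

A basic optimal solution has at most two foods positive. Try each food alone and each pair with both targets met exactly.
strawberries only: max(818/161, 261/95) = 5.081 servings → $5.33.
carrots only: max(818/210, 261/9) = 29 servings → $5.80.
strawberries + carrots with both tight: 2.565 servings and 1.929 servings → $3.08.
The minimum over all feasible corners is $3.08.

$3.08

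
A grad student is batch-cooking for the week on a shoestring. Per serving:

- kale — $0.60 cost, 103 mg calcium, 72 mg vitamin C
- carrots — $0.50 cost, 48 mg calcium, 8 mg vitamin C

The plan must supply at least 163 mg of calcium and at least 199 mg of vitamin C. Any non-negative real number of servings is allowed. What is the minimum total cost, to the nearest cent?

$1.66

Check every corner: each single food scaled to meet both minima, and each pair solved so both constraints bind.
kale only: max(163/103, 199/72) = 2.764 servings → $1.66.
carrots only: max(163/48, 199/8) = 24.88 servings → $12.44.
kale + carrots with both targets exact would need a negative amount; discard.
So the least-cost plan costs $1.66.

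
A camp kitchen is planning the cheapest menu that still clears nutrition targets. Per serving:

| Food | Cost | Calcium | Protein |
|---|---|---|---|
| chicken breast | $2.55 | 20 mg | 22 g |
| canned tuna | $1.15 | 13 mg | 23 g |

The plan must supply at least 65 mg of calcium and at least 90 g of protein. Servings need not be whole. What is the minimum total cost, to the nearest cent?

$5.75

With two linear requirements the optimum uses one or two foods; enumerate the corners.
chicken breast only: max(65/20, 90/22) = 4.091 servings → $10.43.
canned tuna only: max(65/13, 90/23) = 5 servings → $5.75.
chicken breast + canned tuna with both tight: 1.868 servings and 2.126 servings → $7.21.
So the least-cost plan costs $5.75.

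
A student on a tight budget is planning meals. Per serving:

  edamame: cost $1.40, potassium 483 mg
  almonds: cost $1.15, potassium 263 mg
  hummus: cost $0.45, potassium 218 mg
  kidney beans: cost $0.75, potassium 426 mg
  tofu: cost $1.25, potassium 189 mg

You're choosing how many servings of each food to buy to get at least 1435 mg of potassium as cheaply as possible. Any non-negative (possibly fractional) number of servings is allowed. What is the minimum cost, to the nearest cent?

Cost per mg of potassium: kidney beans $0.0018, hummus $0.0021, edamame $0.0029, almonds $0.0044, tofu $0.0066.
With no serving limits, use only kidney beans: 1435 mg / 426 mg = 3.369 servings × $0.75 = $2.53.

$2.53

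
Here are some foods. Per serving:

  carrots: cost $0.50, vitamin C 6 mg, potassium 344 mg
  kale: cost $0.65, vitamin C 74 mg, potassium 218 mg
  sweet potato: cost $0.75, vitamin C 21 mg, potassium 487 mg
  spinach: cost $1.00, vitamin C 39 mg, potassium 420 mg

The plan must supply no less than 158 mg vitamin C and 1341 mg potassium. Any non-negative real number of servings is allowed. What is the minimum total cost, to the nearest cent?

$2.55

For a min-cost LP with two ≥-constraints, a basic feasible solution has at most two positive variables.
carrots only: max(158/6, 1341/344) = 26.33 servings → $13.17.
kale only: max(158/74, 1341/218) = 6.151 servings → $4.00.
sweet potato only: max(158/21, 1341/487) = 7.524 servings → $5.64.
spinach only: max(158/39, 1341/420) = 4.051 servings → $4.05.
carrots + kale with both tight: 2.683 servings and 1.918 servings → $2.59.
carrots + sweet potato with both targets exact would need a negative amount; discard.
carrots + spinach: the both-tight solution has a negative serving — not a feasible corner.
kale + sweet potato with both tight: 1.551 servings and 2.059 servings → $2.55.
kale + spinach with both tight: 0.6228 servings and 2.87 servings → $3.27.
sweet potato + spinach: intersection lies outside the first quadrant.
The minimum over all feasible corners is $2.55.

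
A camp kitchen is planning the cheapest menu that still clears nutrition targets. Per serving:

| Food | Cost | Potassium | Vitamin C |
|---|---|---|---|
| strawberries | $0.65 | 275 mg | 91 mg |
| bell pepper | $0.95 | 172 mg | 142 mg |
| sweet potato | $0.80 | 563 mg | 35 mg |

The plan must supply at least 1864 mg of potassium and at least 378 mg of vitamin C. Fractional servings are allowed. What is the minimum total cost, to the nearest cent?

strawberries only: max(1864/275, 378/91) = 6.778 servings → $4.41.
bell pepper only: max(1864/172, 378/142) = 10.84 servings → $10.30.
sweet potato only: max(1864/563, 378/35) = 10.8 servings → $8.64.
strawberries + bell pepper: the both-tight solution has a negative serving — not a feasible corner.
strawberries + sweet potato with both tight: 3.547 servings and 1.578 servings → $3.57.
bell pepper + sweet potato with both tight: 1.996 servings and 2.701 servings → $4.06.
Cheapest feasible corner: $3.57.

$3.57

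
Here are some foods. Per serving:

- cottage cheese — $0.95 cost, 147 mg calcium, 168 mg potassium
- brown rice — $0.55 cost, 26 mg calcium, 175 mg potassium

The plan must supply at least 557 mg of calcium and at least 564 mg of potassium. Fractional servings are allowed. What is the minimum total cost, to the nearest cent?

$3.60

cottage cheese only: max(557/147, 564/168) = 3.789 servings → $3.60.
brown rice only: max(557/26, 564/175) = 21.42 servings → $11.78.
cottage cheese + brown rice: intersection lies outside the first quadrant.
Cheapest feasible corner: $3.60.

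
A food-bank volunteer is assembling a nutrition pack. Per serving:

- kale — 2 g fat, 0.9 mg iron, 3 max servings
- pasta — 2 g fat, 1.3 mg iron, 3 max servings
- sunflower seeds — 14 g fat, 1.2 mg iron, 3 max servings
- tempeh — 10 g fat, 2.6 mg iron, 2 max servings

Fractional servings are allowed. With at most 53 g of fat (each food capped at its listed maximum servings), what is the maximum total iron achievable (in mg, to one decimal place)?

13.6 mg

Iron per g fat: pasta 0.65, kale 0.45, tempeh 0.26, sunflower seeds 0.08571.
Take 3 servings of pasta: uses 6 g fat, +3.9 mg iron (running total 3.9 mg).
Take 3 servings of kale: uses 6 g fat, +2.7 mg iron (running total 6.6 mg).
Take 2 servings of tempeh: uses 20 g fat, +5.2 mg iron (running total 11.8 mg).
Take 1.5 servings of sunflower seeds: uses 21 g fat, +1.8 mg iron (running total 13.6 mg).
Filling greedily by iron-per-g fat is optimal for one linear limit, giving 13.6 mg.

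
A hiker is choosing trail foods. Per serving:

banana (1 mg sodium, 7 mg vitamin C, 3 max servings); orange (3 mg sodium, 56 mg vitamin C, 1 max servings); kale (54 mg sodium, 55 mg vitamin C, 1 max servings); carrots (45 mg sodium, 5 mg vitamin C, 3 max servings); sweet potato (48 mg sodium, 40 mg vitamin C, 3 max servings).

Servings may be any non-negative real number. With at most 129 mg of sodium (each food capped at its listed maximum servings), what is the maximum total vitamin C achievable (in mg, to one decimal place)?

Vitamin C per mg sodium: orange 18.67, banana 7, kale 1.019, sweet potato 0.8333, carrots 0.1111.
Take 1 serving of orange: uses 3 mg sodium, +56.0 mg vitamin C (running total 56.0 mg).
Take 3 servings of banana: uses 3 mg sodium, +21.0 mg vitamin C (running total 77.0 mg).
Take 1 serving of kale: uses 54 mg sodium, +55.0 mg vitamin C (running total 132.0 mg).
Take 1.438 servings of sweet potato: uses 69 mg sodium, +57.5 mg vitamin C (running total 189.5 mg).
Filling greedily by vitamin C-per-mg sodium is optimal for one linear limit, giving 189.5 mg.

189.5 mg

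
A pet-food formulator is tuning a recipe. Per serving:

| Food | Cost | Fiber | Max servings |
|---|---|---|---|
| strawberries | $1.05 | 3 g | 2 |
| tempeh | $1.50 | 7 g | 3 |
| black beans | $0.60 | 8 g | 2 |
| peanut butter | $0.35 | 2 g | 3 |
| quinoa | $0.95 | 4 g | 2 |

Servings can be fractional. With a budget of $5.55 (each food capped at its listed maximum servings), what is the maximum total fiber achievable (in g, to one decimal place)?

Fiber per dollar: black beans 13.33, peanut butter 5.714, tempeh 4.667, quinoa 4.211, strawberries 2.857.
Take 2 servings of black beans: spends $1.20, +16.0 g fiber (running total 16.0 g).
Take 3 servings of peanut butter: spends $1.05, +6.0 g fiber (running total 22.0 g).
Take 2.2 servings of tempeh: spends $3.30, +15.4 g fiber (running total 37.4 g).
Greedy by best ratio exhausts the cost allowance optimally: 37.4 g.

37.4 g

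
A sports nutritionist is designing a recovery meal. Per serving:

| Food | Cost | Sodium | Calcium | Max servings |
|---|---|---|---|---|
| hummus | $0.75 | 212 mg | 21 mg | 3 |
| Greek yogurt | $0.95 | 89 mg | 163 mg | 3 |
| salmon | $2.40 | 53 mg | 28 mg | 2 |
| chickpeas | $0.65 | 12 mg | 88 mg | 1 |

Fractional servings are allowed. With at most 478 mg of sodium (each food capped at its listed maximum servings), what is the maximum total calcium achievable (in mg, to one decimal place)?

Calcium per mg sodium: chickpeas 7.333, Greek yogurt 1.831, salmon 0.5283, hummus 0.09906.
Take 1 serving of chickpeas: uses 12 mg sodium, +88.0 mg calcium (running total 88.0 mg).
Take 3 servings of Greek yogurt: uses 267 mg sodium, +489.0 mg calcium (running total 577.0 mg).
Take 2 servings of salmon: uses 106 mg sodium, +56.0 mg calcium (running total 633.0 mg).
Take 0.4387 servings of hummus: uses 93 mg sodium, +9.2 mg calcium (running total 642.2 mg).
Greedy by best ratio exhausts the sodium allowance optimally: 642.2 mg.

642.2 mg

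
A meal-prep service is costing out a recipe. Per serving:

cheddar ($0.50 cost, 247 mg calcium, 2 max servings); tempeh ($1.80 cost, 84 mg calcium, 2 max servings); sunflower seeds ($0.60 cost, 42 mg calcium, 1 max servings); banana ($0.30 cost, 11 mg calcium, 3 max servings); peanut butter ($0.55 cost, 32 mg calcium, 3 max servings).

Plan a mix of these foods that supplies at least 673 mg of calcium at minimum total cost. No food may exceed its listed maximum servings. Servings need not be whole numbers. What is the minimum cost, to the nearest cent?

Cost per mg of calcium: cheddar $0.0020, sunflower seeds $0.0143, peanut butter $0.0172, tempeh $0.0214, banana $0.0273.
Take 2 servings of cheddar: +494.0 mg calcium for $1.00 (total $1.00, still need 179.0 mg).
Take 1 serving of sunflower seeds: +42.0 mg calcium for $0.60 (total $1.60, still need 137.0 mg).
Take 3 servings of peanut butter: +96.0 mg calcium for $1.65 (total $3.25, still need 41.0 mg).
Take 0.4881 servings of tempeh: +41.0 mg calcium for $0.88 (total $4.13, still need 0.0 mg).
Filling from the cheapest source first is optimal under one linear minimum: $4.13.

$4.13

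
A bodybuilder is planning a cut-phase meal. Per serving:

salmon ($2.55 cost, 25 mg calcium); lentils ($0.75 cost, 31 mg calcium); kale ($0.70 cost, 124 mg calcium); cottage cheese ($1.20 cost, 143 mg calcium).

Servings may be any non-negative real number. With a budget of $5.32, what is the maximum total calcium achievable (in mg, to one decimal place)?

Calcium per dollar: kale 177.1, cottage cheese 119.2, lentils 41.33, salmon 9.804.
With no serving limits, spend the whole cost allowance on kale: $5.32 / $0.70 × 124 mg = 942.4 mg.

942.4 mg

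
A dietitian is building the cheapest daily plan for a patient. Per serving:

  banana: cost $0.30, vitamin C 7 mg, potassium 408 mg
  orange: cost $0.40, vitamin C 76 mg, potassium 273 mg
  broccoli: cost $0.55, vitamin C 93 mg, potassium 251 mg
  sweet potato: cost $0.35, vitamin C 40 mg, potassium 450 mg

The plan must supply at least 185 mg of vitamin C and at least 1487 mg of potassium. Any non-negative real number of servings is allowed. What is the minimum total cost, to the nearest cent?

Check every corner: each single food scaled to meet both minima, and each pair solved so both constraints bind.
banana only: max(185/7, 1487/408) = 26.43 servings → $7.93.
orange only: max(185/76, 1487/273) = 5.447 servings → $2.18.
broccoli only: max(185/93, 1487/251) = 5.924 servings → $3.26.
sweet potato only: max(185/40, 1487/450) = 4.625 servings → $1.62.
banana + orange with both tight: 2.148 servings and 2.236 servings → $1.54.
banana + broccoli with both tight: 2.538 servings and 1.798 servings → $1.75.
banana + sweet potato: the both-tight solution has a negative serving — not a feasible corner.
orange + broccoli: the both-tight solution has a negative serving — not a feasible corner.
orange + sweet potato with both tight: 1.021 servings and 2.685 servings → $1.35.
broccoli + sweet potato with both tight: 0.7472 servings and 2.888 servings → $1.42.
The minimum over all feasible corners is $1.35.

$1.35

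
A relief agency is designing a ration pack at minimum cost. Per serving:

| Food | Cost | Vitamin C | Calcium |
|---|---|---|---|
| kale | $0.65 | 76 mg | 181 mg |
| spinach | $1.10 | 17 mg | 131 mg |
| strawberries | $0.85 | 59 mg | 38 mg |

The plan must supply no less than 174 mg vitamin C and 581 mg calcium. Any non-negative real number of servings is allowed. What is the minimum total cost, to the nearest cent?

$2.09

An LP optimum is at a vertex; with two nutrient constraints at most two foods are used. Check each candidate.
kale only: max(174/76, 581/181) = 3.21 servings → $2.09.
spinach only: max(174/17, 581/131) = 10.24 servings → $11.26.
strawberries only: max(174/59, 581/38) = 15.29 servings → $13.00.
kale + spinach with both tight: 1.878 servings and 1.841 servings → $3.25.
kale + strawberries: intersection lies outside the first quadrant.
spinach + strawberries with both tight: 3.906 servings and 1.824 servings → $5.85.
So the least-cost plan costs $2.09.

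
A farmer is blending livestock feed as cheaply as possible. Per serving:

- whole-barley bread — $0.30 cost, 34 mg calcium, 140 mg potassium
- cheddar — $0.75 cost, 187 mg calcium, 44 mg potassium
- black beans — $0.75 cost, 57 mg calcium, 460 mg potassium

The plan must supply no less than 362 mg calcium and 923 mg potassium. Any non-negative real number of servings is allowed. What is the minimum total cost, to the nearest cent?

whole-barley bread only: max(362/34, 923/140) = 10.65 servings → $3.19.
cheddar only: max(362/187, 923/44) = 20.98 servings → $15.73.
black beans only: max(362/57, 923/460) = 6.351 servings → $4.76.
whole-barley bread + cheddar with both tight: 6.347 servings and 0.7818 servings → $2.49.
whole-barley bread + black beans with both targets exact would need a negative amount; discard.
cheddar + black beans with both tight: 1.364 servings and 1.876 servings → $2.43.
Cheapest feasible corner: $2.43.

$2.43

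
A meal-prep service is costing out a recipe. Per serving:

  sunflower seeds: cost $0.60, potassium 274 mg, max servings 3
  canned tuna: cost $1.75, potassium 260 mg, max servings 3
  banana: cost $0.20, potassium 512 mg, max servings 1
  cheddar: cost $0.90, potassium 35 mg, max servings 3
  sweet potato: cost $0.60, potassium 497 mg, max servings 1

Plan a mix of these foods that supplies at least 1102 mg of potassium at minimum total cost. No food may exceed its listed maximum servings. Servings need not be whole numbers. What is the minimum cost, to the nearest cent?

Cost per mg of potassium: banana $0.0004, sweet potato $0.0012, sunflower seeds $0.0022, canned tuna $0.0067, cheddar $0.0257.
Take 1 serving of banana: +512.0 mg potassium for $0.20 (total $0.20, still need 590.0 mg).
Take 1 serving of sweet potato: +497.0 mg potassium for $0.60 (total $0.80, still need 93.0 mg).
Take 0.3394 servings of sunflower seeds: +93.0 mg potassium for $0.20 (total $1.00, still need 0.0 mg).
Greedy by cheapest-per-mg is optimal for a single linear constraint, so the minimum cost is $1.00.

$1.00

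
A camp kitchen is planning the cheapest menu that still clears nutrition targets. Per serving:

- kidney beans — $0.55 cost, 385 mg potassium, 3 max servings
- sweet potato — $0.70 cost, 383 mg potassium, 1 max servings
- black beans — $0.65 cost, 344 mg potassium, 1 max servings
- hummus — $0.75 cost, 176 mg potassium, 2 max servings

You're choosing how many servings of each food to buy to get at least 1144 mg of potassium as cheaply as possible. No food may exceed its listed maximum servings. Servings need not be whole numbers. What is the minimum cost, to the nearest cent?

Cost per mg of potassium: kidney beans $0.0014, sweet potato $0.0018, black beans $0.0019, hummus $0.0043.
Take 2.971 servings of kidney beans: +1144.0 mg potassium for $1.63 (total $1.63, still need 0.0 mg).
Filling from the cheapest source first is optimal under one linear minimum: $1.63.

$1.63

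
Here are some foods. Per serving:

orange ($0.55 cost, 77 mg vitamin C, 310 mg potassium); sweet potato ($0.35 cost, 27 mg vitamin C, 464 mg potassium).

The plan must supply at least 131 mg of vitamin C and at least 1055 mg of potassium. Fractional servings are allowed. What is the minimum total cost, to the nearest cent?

With two linear requirements the optimum uses one or two foods; enumerate the corners.
orange only: max(131/77, 1055/310) = 3.403 servings → $1.87.
sweet potato only: max(131/27, 1055/464) = 4.852 servings → $1.70.
orange + sweet potato with both tight: 1.181 servings and 1.485 servings → $1.17.
The minimum over all feasible corners is $1.17.

$1.17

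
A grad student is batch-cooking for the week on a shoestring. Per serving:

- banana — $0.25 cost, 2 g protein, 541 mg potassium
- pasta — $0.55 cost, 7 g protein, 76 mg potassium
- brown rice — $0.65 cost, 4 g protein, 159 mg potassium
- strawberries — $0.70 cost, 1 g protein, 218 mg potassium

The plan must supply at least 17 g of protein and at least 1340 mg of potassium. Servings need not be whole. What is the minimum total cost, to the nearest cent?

$1.54

This is a tiny linear program; its minimum lies at a vertex of the feasible set. List the vertices and price them.
banana only: max(17/2, 1340/541) = 8.5 servings → $2.12.
pasta only: max(17/7, 1340/76) = 17.63 servings → $9.70.
brown rice only: max(17/4, 1340/159) = 8.428 servings → $5.48.
strawberries only: max(17/1, 1340/218) = 17 servings → $11.90.
banana + pasta with both tight: 2.225 servings and 1.793 servings → $1.54.
banana + brown rice with both tight: 1.439 servings and 3.53 servings → $2.65.
banana + strawberries with both targets exact would need a negative amount; discard.
pasta + brown rice with both targets exact would need a negative amount; discard.
pasta + strawberries with both tight: 1.632 servings and 5.578 servings → $4.80.
brown rice + strawberries with both tight: 3.318 servings and 3.727 servings → $4.77.
The minimum over all feasible corners is $1.54.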